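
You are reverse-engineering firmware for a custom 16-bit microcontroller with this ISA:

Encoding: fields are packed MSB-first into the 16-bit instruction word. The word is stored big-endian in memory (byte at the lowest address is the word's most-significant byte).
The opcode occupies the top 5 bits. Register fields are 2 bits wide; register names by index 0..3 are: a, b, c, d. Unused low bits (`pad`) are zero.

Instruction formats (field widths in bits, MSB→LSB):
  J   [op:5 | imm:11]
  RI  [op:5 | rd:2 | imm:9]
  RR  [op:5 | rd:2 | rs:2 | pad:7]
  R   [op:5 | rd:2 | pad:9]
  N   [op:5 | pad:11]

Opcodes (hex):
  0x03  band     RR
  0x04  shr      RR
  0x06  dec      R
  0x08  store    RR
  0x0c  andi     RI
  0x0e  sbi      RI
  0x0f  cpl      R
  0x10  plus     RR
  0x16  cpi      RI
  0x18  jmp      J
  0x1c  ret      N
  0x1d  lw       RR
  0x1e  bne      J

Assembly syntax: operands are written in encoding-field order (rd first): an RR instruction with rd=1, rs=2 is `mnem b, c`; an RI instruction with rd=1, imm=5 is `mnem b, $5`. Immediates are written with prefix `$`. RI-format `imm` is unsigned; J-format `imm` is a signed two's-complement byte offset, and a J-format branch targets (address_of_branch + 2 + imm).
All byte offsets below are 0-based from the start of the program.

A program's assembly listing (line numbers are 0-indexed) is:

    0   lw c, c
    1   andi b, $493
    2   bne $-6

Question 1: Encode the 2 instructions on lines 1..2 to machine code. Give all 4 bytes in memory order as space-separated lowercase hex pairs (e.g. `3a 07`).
L1: andi op=0xc:5|rd=1:2|imm=493:9 ⇒ 0x63ed ⇒ big 63 ed
L2: bne op=0x1e:5|imm=-6:11 ⇒ 0xf7fa ⇒ big f7 fa

63 ed f7 fa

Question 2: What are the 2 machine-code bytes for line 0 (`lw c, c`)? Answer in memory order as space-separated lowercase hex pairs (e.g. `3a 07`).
ed 00

L0: lw op=0x1d:5|rd=2:2|rs=2:2|pad=0:7 ⇒ 0xed00 ⇒ big ed 00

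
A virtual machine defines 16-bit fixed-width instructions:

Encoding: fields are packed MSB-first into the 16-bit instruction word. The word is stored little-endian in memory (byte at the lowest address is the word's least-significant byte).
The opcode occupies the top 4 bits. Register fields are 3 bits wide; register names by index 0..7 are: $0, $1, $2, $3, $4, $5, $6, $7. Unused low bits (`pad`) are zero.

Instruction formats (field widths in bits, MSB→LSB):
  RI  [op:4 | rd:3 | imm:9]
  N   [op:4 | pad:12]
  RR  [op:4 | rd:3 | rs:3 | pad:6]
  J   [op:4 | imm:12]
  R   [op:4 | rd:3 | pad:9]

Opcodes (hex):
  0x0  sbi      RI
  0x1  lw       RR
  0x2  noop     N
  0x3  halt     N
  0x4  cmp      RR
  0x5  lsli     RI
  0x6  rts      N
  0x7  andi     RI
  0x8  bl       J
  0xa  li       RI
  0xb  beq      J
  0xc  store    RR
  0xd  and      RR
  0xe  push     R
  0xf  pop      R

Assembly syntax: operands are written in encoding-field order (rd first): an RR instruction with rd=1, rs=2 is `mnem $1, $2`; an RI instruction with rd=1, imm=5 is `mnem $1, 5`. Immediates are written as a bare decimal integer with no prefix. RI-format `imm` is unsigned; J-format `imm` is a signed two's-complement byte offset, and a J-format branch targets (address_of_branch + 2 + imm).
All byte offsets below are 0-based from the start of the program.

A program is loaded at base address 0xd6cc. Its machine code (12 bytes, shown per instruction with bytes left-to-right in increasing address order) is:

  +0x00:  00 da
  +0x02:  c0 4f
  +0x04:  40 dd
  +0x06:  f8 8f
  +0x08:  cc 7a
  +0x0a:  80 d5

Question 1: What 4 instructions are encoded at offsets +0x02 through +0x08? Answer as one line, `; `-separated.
cmp $7, $7; and $6, $5; bl -8; andi $5, 204

[02] c0 4f → 0x4fc0
  op=0x4fc0>>12=0x4 ⇒ cmp (RR)
  rd@[11:9]=0x7 ⇒ $7
  rs@[8:6]=0x7 ⇒ $7
[04] 40 dd → 0xdd40
  op=0xdd40>>12=0xd ⇒ and (RR)
  rd@[11:9]=0x6 ⇒ $6
  rs@[8:6]=0x5 ⇒ $5
[06] f8 8f → 0x8ff8
  op=0x8ff8>>12=0x8 ⇒ bl (J)
  imm@[11:0]=0xff8 (s12→-8) ⇒ -8
[08] cc 7a → 0x7acc
  op=0x7acc>>12=0x7 ⇒ andi (RI)
  rd@[11:9]=0x5 ⇒ $5
  imm@[8:0]=0xcc ⇒ 204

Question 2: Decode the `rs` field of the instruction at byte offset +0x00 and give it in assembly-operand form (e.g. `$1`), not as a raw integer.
$0

off 0x00: read 00 da as little → 0xda00
  op=0xda00>>12=0xd ⇒ and (RR)
  [11:9] rd=5 = $5
  [8:6] rs=0 = $0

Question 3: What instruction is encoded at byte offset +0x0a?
+0x0a: 80 d5 ⇒ word 0xd580 (little)
  op=0xd580>>12=0xd ⇒ and (RR)
  rd@[11:9]=0x2 ⇒ $2
  rs@[8:6]=0x6 ⇒ $6

and $2, $6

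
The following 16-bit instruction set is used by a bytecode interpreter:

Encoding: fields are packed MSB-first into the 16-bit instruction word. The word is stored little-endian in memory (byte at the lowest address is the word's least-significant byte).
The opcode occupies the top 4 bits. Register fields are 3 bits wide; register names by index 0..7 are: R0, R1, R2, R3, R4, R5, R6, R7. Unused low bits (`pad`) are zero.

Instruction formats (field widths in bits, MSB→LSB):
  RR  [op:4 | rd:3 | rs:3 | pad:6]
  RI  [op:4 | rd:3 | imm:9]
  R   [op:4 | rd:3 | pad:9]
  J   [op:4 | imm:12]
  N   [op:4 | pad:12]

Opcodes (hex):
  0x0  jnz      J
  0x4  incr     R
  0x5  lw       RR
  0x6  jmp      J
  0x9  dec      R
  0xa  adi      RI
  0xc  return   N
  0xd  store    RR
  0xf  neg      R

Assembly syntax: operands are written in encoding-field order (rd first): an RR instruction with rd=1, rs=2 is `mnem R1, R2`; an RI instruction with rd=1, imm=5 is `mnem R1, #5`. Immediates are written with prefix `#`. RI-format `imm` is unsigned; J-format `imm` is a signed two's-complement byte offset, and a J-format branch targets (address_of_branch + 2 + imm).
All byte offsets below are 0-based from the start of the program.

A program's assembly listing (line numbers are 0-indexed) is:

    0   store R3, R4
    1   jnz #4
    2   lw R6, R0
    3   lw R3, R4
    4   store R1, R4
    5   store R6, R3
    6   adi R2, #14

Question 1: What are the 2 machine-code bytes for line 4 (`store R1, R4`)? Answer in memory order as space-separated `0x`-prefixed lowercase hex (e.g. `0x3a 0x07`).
0x00 0xd3

4. store fields op=0xd:4|rd=1:3|rs=4:3|pad=0:6 → word d300h → 00 d3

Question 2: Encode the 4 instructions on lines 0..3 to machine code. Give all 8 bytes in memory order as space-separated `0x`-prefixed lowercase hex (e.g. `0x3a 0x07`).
0x00 0xd7 0x04 0x00 0x00 0x5c 0x00 0x57

line 0 (store): pack op=0xd:4|rd=3:3|rs=4:3|pad=0:6 = 0xd700; little→ 00 d7
line 1 (jnz): pack op=0x0:4|imm=4:12 = 0x0004; little→ 04 00
line 2 (lw): pack op=0x5:4|rd=6:3|rs=0:3|pad=0:6 = 0x5c00; little→ 00 5c
line 3 (lw): pack op=0x5:4|rd=3:3|rs=4:3|pad=0:6 = 0x5700; little→ 00 57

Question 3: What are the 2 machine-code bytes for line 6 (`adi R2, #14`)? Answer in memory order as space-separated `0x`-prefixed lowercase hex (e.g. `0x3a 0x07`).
0x0e 0xa4

line 6 (adi): pack op=0xa:4|rd=2:3|imm=14:9 = 0xa40e; little→ 0e a4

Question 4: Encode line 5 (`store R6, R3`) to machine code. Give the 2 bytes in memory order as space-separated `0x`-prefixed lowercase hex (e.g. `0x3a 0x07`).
5. store fields op=0xd:4|rd=6:3|rs=3:3|pad=0:6 → word dcc0h → c0 dc

0xc0 0xdc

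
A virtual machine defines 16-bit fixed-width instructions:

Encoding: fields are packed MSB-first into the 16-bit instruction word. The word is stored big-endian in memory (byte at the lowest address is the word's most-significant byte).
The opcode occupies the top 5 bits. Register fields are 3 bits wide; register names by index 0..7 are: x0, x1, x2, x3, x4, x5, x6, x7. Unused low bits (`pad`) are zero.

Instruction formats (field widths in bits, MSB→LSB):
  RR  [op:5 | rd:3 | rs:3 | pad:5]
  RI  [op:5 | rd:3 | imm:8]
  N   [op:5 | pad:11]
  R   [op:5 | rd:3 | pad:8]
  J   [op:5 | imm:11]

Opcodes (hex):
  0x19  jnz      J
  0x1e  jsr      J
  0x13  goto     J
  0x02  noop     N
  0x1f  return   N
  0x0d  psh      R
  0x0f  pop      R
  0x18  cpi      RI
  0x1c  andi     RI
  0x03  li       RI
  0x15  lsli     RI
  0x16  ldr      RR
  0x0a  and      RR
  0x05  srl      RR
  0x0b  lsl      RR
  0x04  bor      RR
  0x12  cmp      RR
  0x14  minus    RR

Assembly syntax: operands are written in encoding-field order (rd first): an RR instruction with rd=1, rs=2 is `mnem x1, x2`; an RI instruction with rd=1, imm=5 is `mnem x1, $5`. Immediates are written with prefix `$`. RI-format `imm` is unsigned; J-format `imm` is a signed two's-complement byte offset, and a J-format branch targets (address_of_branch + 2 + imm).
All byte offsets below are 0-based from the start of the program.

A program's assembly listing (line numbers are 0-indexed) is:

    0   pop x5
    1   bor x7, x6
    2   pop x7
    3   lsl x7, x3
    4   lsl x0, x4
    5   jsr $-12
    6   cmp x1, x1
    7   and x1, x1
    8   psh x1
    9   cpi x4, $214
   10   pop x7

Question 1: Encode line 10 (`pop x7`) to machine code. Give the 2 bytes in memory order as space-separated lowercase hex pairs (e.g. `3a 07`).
10. pop fields op=0xf:5|rd=7:3|pad=0:8 → word 7f00h → 7f 00

7f 00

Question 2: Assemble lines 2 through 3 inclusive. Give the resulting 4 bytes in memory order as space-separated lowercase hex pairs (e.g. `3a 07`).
7f 00 5f 60

line 2 (pop): pack op=0xf:5|rd=7:3|pad=0:8 = 0x7f00; big→ 7f 00
line 3 (lsl): pack op=0xb:5|rd=7:3|rs=3:3|pad=0:5 = 0x5f60; big→ 5f 60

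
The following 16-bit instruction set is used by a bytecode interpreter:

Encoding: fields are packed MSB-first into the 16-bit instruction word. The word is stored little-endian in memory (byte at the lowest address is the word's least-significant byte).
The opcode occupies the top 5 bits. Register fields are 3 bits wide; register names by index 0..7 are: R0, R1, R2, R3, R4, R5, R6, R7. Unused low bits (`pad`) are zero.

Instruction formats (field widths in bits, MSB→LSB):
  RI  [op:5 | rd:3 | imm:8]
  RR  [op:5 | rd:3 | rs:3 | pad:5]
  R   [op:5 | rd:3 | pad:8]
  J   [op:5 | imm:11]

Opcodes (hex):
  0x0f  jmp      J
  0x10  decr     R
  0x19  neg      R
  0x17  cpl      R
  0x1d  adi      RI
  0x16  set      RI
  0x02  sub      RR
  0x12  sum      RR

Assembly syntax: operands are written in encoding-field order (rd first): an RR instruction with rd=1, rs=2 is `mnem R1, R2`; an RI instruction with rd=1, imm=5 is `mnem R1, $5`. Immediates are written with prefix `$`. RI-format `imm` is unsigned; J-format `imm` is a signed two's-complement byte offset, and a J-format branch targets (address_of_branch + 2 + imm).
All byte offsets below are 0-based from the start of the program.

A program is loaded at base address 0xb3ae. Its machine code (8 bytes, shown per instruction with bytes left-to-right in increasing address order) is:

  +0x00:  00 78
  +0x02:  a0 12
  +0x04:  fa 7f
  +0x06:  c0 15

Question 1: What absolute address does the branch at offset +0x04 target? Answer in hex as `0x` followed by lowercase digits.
[04] fa 7f → 0x7ffa
  top 5b → 0xf → jmp [J]
  imm@[10:0]=0x7fa (s11→-6) ⇒ $-6
  target = base 0xb3ae + off 0x04 + 2 + imm -6 = 0xb3ae

0xb3ae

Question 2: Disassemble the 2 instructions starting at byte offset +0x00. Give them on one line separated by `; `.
jmp $0; sub R2, R5

[00] 00 78 → 0x7800
  top 5b → 0xf → jmp [J]
  imm: (w>>0)&0x7ff=0x0 → $0
[02] a0 12 → 0x12a0
  top 5b → 0x2 → sub [RR]
  rd: (w>>8)&0x7=0x2 → R2
  rs: (w>>5)&0x7=0x5 → R5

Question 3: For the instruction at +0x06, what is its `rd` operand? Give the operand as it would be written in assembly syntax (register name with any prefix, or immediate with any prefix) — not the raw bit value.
off 0x06: read c0 15 as little → 0x15c0
  op=0x15c0>>11=0x2 ⇒ sub (RR)
  rd@[10:8]=0x5 ⇒ R5
  rs@[7:5]=0x6 ⇒ R6

R5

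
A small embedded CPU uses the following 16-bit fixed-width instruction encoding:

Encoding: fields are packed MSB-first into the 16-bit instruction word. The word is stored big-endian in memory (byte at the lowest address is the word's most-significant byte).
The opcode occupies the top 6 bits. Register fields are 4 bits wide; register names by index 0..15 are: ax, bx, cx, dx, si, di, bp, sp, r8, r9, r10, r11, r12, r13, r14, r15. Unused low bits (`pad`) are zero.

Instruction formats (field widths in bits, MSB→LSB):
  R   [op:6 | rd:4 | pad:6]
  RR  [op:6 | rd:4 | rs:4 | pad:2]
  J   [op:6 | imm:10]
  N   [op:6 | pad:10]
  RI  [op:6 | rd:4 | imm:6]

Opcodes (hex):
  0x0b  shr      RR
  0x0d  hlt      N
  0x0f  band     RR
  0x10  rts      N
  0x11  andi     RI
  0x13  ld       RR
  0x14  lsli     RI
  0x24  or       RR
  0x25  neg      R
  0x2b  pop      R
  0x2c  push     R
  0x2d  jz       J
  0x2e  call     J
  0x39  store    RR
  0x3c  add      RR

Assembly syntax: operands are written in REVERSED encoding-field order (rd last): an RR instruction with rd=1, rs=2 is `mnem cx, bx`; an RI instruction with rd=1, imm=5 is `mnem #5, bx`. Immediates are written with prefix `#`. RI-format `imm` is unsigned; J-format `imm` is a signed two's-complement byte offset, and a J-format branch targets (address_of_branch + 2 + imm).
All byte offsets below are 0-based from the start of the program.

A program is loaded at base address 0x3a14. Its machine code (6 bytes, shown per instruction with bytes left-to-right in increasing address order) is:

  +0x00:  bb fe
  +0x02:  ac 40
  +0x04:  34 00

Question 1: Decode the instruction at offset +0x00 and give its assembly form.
call #-2

@+00  big-endian(bb fe) = 0xbbfe
  op=0xbbfe>>10=0x2e ⇒ call (J)
  [9:0] imm=1022 (s10→-2) = #-2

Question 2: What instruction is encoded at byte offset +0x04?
hlt

+0x04: 34 00 ⇒ word 0x3400 (big)
  opcode bits[15:10]=0xd: hlt/N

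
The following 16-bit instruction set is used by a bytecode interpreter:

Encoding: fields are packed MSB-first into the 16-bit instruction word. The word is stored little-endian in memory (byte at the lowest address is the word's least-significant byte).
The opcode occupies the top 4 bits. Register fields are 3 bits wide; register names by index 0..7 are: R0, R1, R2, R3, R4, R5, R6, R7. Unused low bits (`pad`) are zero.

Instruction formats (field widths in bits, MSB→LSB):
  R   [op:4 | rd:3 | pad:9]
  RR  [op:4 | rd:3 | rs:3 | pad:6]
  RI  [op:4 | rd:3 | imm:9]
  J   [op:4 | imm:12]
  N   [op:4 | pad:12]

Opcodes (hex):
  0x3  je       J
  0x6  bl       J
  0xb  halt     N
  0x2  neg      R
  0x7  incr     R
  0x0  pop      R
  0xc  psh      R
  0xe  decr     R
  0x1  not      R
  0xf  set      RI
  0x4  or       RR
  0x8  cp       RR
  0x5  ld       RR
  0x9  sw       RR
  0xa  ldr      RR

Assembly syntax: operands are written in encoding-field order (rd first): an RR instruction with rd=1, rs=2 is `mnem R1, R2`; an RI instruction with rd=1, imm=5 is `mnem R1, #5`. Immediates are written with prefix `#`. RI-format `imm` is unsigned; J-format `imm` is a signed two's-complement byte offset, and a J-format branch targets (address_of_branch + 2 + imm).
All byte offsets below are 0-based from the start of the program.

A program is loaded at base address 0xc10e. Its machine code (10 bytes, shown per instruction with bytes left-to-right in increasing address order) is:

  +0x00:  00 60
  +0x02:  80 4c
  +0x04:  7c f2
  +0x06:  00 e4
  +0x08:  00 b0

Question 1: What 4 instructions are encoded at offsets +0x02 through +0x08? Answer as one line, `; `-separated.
+0x02: 80 4c ⇒ word 0x4c80 (little)
  opcode bits[15:12]=0x4: or/RR
  rd@[11:9]=0x6 ⇒ R6
  rs@[8:6]=0x2 ⇒ R2
+0x04: 7c f2 ⇒ word 0xf27c (little)
  opcode bits[15:12]=0xf: set/RI
  rd@[11:9]=0x1 ⇒ R1
  imm@[8:0]=0x7c ⇒ #124
+0x06: 00 e4 ⇒ word 0xe400 (little)
  opcode bits[15:12]=0xe: decr/R
  rd@[11:9]=0x2 ⇒ R2
+0x08: 00 b0 ⇒ word 0xb000 (little)
  opcode bits[15:12]=0xb: halt/N

or R6, R2; set R1, #124; decr R2; halt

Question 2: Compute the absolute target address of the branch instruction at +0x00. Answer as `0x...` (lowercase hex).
0xc110

off 0x00: read 00 60 as little → 0x6000
  top 4b → 0x6 → bl [J]
  imm@[11:0]=0x0 ⇒ #0
  target = base 0xc10e + off 0x00 + 2 + imm 0 = 0xc110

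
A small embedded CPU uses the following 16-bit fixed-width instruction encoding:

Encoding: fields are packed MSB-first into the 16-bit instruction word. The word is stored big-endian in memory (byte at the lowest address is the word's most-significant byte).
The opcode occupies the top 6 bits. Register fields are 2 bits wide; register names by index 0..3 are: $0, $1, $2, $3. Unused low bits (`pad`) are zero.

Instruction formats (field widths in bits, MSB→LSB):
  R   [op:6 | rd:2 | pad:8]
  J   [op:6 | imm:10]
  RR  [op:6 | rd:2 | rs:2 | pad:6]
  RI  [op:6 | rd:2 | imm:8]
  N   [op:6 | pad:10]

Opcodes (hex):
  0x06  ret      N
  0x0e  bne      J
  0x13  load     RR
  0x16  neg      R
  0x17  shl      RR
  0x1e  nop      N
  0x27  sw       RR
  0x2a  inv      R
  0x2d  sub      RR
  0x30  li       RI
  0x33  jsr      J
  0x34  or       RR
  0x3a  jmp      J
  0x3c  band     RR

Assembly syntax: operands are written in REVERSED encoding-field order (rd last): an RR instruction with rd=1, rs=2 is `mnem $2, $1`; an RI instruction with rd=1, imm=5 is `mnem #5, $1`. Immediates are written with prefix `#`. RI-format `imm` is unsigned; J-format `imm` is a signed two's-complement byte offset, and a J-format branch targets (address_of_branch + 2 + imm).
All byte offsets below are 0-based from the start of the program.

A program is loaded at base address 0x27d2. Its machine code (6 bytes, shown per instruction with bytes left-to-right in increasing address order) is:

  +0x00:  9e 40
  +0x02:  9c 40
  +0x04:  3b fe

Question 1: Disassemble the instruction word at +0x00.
sw $1, $2

off 0x00: read 9e 40 as big → 0x9e40
  op=0x9e40>>10=0x27 ⇒ sw (RR)
  rd: (w>>8)&0x3=0x2 → $2
  rs: (w>>6)&0x3=0x1 → $1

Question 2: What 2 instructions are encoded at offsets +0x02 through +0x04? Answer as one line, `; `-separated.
@+02  big-endian(9c 40) = 0x9c40
  op=0x9c40>>10=0x27 ⇒ sw (RR)
  rd@[9:8]=0x0 ⇒ $0
  rs@[7:6]=0x1 ⇒ $1
@+04  big-endian(3b fe) = 0x3bfe
  op=0x3bfe>>10=0xe ⇒ bne (J)
  imm@[9:0]=0x3fe (s10→-2) ⇒ #-2

sw $1, $0; bne #-2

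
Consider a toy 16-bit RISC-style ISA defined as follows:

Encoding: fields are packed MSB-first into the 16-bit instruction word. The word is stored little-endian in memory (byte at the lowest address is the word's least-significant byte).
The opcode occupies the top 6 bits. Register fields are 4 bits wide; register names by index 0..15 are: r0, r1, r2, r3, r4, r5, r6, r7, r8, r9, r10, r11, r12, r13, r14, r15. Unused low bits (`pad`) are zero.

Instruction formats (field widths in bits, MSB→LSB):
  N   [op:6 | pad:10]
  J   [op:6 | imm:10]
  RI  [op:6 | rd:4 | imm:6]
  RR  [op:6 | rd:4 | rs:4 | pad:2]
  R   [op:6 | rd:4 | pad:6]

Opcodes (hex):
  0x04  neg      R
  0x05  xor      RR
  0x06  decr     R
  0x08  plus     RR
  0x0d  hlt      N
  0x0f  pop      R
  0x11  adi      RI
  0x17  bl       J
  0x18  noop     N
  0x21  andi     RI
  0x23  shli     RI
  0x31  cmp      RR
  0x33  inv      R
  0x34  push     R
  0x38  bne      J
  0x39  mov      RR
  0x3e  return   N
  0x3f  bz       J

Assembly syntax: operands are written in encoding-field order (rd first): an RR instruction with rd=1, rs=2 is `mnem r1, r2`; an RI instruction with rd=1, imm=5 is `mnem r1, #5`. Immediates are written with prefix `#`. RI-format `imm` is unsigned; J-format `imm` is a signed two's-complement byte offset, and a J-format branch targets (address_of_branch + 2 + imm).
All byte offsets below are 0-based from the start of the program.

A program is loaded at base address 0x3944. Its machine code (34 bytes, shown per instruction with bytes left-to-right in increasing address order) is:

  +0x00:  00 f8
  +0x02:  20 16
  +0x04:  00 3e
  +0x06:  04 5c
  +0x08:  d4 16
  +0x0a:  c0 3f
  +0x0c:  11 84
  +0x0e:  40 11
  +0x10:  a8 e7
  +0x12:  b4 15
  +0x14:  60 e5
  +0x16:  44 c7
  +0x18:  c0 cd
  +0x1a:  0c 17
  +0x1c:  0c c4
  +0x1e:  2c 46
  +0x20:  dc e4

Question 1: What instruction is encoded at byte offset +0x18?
inv r7

off 0x18: read c0 cd as little → 0xcdc0
  opcode bits[15:10]=0x33: inv/R
  rd@[9:6]=0x7 ⇒ r7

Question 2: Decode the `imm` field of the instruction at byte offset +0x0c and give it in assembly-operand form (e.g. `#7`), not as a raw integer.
+0x0c: 11 84 ⇒ word 0x8411 (little)
  opcode bits[15:10]=0x21: andi/RI
  [9:6] rd=0 = r0
  [5:0] imm=17 = #17

#17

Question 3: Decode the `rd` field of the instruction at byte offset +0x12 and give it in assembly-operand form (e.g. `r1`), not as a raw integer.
@+12  little-endian(b4 15) = 0x15b4
  op=0x15b4>>10=0x5 ⇒ xor (RR)
  [9:6] rd=6 = r6
  [5:2] rs=13 = r13

r6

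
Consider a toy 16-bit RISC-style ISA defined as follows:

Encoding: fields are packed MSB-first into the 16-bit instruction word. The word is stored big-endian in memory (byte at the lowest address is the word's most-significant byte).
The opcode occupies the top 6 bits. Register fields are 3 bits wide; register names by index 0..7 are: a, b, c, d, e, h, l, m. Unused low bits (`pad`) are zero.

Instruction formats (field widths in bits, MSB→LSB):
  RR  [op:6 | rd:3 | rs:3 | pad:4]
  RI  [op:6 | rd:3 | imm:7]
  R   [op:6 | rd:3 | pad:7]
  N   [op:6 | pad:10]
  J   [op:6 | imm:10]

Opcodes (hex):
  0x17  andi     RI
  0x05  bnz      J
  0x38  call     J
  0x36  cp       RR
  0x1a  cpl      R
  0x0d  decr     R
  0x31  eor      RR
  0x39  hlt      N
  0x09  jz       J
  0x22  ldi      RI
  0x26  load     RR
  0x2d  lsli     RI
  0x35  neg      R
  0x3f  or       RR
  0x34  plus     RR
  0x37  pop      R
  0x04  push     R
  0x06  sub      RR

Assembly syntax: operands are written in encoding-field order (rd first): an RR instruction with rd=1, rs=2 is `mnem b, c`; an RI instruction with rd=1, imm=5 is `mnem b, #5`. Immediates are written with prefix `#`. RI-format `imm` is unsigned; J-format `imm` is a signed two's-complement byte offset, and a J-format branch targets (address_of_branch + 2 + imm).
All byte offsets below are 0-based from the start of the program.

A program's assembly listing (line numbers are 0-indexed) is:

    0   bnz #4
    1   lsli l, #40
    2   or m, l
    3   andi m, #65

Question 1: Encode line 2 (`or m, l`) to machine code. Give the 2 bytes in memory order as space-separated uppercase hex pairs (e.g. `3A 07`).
FF E0

L2: or op=0x3f:6|rd=7:3|rs=6:3|pad=0:4 ⇒ 0xffe0 ⇒ big ff e0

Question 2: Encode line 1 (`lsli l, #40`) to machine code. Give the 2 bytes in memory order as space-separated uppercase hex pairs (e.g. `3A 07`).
B7 28

1. lsli fields op=0x2d:6|rd=6:3|imm=40:7 → word b728h → b7 28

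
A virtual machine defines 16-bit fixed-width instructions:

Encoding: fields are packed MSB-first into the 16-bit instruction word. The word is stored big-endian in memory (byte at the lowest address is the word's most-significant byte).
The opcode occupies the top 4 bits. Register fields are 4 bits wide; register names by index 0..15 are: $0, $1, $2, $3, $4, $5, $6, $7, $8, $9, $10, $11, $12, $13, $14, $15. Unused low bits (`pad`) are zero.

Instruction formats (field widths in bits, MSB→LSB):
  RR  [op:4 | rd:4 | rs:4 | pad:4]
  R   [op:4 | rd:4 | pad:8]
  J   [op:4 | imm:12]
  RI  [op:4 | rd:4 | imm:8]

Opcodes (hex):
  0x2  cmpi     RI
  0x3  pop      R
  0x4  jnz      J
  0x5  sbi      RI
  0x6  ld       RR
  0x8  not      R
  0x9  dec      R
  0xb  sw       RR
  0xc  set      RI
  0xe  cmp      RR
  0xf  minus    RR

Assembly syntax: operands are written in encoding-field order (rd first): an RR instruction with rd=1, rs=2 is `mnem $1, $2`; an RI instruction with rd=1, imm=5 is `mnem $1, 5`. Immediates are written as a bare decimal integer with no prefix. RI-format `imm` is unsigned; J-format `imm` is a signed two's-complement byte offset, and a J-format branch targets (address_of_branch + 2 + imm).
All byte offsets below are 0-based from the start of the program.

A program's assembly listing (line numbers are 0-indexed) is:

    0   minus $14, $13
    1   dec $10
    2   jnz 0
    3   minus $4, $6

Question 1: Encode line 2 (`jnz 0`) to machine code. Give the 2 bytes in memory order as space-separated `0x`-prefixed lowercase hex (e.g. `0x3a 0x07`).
L2: jnz op=0x4:4|imm=0:12 ⇒ 0x4000 ⇒ big 40 00

0x40 0x00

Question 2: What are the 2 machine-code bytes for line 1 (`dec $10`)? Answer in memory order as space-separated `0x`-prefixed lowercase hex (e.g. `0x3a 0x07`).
0x9a 0x00

line 1 (dec): pack op=0x9:4|rd=10:4|pad=0:8 = 0x9a00; big→ 9a 00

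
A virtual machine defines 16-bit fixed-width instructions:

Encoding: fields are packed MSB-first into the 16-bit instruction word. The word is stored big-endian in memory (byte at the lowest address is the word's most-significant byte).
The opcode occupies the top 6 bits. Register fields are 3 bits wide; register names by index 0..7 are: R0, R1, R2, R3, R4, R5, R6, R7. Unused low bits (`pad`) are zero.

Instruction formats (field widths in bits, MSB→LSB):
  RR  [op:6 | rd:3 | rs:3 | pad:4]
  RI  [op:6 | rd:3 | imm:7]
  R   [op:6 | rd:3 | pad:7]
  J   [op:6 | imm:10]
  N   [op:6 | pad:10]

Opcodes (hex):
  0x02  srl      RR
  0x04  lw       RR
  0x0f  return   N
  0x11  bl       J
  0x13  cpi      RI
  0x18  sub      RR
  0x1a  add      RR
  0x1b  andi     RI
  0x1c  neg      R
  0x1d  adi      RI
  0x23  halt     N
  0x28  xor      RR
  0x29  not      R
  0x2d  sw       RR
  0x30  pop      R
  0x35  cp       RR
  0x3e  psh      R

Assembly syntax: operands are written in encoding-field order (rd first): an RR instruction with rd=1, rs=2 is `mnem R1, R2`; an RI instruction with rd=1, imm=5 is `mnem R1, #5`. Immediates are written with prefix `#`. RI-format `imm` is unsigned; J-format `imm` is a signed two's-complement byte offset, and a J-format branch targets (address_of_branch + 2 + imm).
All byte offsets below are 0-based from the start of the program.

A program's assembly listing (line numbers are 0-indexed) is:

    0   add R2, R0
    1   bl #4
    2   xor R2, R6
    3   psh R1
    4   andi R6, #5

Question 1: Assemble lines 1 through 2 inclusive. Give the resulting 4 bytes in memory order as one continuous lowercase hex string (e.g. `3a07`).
4404a160

L1: bl op=0x11:6|imm=4:10 ⇒ 0x4404 ⇒ big 44 04
L2: xor op=0x28:6|rd=2:3|rs=6:3|pad=0:4 ⇒ 0xa160 ⇒ big a1 60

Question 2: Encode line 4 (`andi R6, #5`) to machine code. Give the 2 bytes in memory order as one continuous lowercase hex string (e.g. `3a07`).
4. andi fields op=0x1b:6|rd=6:3|imm=5:7 → word 6f05h → 6f 05

6f05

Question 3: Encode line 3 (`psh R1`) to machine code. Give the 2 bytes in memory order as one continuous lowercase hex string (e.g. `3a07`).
f880

L3: psh op=0x3e:6|rd=1:3|pad=0:7 ⇒ 0xf880 ⇒ big f8 80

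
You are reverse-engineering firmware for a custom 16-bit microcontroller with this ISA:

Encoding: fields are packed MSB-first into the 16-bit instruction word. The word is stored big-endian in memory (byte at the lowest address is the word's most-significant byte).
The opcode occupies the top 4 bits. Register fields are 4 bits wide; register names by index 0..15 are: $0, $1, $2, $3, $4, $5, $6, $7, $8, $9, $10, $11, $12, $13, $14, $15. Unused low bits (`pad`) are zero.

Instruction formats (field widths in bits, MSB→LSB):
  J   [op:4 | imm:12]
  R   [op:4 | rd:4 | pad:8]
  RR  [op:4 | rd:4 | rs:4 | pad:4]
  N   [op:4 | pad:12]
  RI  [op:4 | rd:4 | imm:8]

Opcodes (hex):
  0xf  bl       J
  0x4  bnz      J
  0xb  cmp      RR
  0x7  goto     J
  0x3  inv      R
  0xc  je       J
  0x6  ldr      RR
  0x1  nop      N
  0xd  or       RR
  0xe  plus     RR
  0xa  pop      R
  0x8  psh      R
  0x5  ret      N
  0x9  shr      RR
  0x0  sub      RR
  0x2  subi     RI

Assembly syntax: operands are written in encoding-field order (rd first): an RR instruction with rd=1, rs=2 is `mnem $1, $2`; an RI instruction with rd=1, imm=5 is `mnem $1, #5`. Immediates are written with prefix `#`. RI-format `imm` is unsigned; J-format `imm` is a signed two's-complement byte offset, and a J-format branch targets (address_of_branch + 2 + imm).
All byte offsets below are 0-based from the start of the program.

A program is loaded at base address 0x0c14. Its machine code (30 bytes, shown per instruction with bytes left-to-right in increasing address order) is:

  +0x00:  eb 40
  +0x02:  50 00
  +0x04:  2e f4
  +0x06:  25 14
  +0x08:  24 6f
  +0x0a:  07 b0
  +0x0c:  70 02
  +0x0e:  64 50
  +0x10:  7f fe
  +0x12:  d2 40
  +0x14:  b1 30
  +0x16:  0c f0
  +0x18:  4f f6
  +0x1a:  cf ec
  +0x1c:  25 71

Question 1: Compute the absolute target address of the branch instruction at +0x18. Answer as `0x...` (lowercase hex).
0x0c24

off 0x18: read 4f f6 as big → 0x4ff6
  top 4b → 0x4 → bnz [J]
  imm@[11:0]=0xff6 (s12→-10) ⇒ #-10
  target = base 0x0c14 + off 0x18 + 2 + imm -10 = 0x0c24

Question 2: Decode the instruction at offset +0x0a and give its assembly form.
sub $7, $11

off 0x0a: read 07 b0 as big → 0x07b0
  opcode bits[15:12]=0x0: sub/RR
  rd@[11:8]=0x7 ⇒ $7
  rs@[7:4]=0xb ⇒ $11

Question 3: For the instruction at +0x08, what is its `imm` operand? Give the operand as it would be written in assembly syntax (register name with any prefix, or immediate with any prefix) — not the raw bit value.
#111

@+08  big-endian(24 6f) = 0x246f
  top 4b → 0x2 → subi [RI]
  rd@[11:8]=0x4 ⇒ $4
  imm@[7:0]=0x6f ⇒ #111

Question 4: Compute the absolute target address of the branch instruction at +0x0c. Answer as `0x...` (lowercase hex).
0x0c24

off 0x0c: read 70 02 as big → 0x7002
  op=0x7002>>12=0x7 ⇒ goto (J)
  imm@[11:0]=0x2 ⇒ #2
  target = base 0x0c14 + off 0x0c + 2 + imm 2 = 0x0c24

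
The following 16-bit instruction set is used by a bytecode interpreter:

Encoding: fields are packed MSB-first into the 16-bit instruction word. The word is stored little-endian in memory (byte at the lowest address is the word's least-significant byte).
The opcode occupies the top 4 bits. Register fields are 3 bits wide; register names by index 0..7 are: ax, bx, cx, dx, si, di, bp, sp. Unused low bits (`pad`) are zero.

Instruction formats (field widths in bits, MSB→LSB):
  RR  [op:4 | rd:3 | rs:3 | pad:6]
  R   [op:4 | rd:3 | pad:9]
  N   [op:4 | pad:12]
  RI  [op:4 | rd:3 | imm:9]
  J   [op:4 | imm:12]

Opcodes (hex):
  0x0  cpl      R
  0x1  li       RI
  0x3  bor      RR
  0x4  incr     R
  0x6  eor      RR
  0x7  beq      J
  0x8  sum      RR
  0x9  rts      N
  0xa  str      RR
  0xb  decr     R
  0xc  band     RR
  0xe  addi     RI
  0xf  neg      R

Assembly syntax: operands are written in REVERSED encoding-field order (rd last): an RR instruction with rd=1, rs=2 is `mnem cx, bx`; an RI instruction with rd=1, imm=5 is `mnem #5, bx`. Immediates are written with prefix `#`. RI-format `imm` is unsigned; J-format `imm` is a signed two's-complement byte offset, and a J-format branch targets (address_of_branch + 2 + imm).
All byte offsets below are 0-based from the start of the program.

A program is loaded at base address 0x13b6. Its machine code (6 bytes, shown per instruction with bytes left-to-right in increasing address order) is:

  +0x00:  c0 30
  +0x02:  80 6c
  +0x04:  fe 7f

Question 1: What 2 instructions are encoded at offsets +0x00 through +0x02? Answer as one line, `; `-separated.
off 0x00: read c0 30 as little → 0x30c0
  top 4b → 0x3 → bor [RR]
  rd@[11:9]=0x0 ⇒ ax
  rs@[8:6]=0x3 ⇒ dx
off 0x02: read 80 6c as little → 0x6c80
  top 4b → 0x6 → eor [RR]
  rd@[11:9]=0x6 ⇒ bp
  rs@[8:6]=0x2 ⇒ cx

bor dx, ax; eor cx, bp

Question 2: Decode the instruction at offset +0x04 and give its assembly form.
beq #-2

off 0x04: read fe 7f as little → 0x7ffe
  top 4b → 0x7 → beq [J]
  imm@[11:0]=0xffe (s12→-2) ⇒ #-2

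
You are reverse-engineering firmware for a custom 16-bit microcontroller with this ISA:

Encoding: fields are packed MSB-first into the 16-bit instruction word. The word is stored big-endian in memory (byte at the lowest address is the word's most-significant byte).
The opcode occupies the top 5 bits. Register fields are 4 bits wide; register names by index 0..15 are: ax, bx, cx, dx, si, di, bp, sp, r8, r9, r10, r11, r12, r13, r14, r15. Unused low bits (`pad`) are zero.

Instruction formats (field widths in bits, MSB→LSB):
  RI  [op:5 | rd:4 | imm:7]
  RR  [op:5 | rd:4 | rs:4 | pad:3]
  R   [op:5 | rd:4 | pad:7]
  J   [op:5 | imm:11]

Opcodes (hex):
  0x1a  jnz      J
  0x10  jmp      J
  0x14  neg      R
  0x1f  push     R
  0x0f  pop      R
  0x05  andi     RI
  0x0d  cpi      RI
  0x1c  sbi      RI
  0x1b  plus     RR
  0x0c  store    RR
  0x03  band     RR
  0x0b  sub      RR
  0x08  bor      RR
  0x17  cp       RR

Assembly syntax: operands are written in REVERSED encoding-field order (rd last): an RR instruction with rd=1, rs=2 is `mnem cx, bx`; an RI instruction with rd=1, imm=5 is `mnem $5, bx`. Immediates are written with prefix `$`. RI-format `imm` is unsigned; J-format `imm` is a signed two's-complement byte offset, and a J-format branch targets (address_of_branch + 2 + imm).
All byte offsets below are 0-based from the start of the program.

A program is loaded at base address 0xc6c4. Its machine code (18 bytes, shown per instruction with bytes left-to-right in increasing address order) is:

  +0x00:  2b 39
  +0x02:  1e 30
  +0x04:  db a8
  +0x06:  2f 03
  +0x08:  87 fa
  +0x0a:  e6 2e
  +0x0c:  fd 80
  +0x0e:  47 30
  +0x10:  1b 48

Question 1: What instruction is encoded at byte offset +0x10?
band r9, bp

+0x10: 1b 48 ⇒ word 0x1b48 (big)
  top 5b → 0x3 → band [RR]
  rd@[10:7]=0x6 ⇒ bp
  rs@[6:3]=0x9 ⇒ r9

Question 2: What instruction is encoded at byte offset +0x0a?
@+0a  big-endian(e6 2e) = 0xe62e
  top 5b → 0x1c → sbi [RI]
  rd: (w>>7)&0xf=0xc → r12
  imm: (w>>0)&0x7f=0x2e → $46

sbi $46, r12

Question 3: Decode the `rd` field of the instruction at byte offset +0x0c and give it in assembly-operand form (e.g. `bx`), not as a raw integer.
r11

@+0c  big-endian(fd 80) = 0xfd80
  op=0xfd80>>11=0x1f ⇒ push (R)
  [10:7] rd=11 = r11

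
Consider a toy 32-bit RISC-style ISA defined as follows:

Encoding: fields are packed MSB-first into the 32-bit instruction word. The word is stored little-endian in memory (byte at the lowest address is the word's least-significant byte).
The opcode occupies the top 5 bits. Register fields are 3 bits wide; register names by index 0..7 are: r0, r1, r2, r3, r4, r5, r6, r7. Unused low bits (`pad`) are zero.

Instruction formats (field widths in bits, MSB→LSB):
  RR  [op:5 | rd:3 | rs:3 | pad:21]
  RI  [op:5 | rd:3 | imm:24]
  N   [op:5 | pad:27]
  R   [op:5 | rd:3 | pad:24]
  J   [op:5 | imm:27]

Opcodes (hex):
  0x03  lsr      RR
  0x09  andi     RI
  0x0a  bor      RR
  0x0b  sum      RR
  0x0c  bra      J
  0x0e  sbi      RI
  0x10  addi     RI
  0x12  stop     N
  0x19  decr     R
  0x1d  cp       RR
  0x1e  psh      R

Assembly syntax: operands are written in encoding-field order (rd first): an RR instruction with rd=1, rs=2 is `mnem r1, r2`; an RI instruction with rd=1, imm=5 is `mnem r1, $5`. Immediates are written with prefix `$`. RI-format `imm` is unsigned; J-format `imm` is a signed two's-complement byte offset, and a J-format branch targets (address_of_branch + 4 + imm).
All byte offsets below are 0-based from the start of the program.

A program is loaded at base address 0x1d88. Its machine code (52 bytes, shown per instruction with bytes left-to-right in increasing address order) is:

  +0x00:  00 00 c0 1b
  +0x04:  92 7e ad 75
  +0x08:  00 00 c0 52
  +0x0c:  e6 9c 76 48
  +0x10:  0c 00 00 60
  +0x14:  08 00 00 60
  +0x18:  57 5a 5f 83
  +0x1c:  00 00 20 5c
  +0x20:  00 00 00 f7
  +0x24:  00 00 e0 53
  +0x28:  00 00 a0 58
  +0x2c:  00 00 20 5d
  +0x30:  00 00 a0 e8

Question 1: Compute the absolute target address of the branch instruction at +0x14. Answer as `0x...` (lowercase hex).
0x1da8

off 0x14: read 08 00 00 60 as little → 0x60000008
  opcode bits[31:27]=0xc: bra/J
  imm: (w>>0)&0x7ffffff=0x8 → $8
  target = base 0x1d88 + off 0x14 + 4 + imm 8 = 0x1da8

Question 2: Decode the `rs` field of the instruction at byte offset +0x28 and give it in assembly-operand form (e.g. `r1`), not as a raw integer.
+0x28: 00 00 a0 58 ⇒ word 0x58a00000 (little)
  top 5b → 0xb → sum [RR]
  [26:24] rd=0 = r0
  [23:21] rs=5 = r5

r5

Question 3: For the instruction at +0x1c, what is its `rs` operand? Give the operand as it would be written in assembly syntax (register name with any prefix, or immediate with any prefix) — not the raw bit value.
r1

+0x1c: 00 00 20 5c ⇒ word 0x5c200000 (little)
  top 5b → 0xb → sum [RR]
  rd: (w>>24)&0x7=0x4 → r4
  rs: (w>>21)&0x7=0x1 → r1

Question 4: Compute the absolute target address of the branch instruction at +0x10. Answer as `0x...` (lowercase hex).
0x1da8

[10] 0c 00 00 60 → 0x6000000c
  opcode bits[31:27]=0xc: bra/J
  [26:0] imm=12 = $12
  target = base 0x1d88 + off 0x10 + 4 + imm 12 = 0x1da8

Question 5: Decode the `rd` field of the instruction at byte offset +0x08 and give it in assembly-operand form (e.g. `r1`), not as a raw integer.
r2

@+08  little-endian(00 00 c0 52) = 0x52c00000
  opcode bits[31:27]=0xa: bor/RR
  rd@[26:24]=0x2 ⇒ r2
  rs@[23:21]=0x6 ⇒ r6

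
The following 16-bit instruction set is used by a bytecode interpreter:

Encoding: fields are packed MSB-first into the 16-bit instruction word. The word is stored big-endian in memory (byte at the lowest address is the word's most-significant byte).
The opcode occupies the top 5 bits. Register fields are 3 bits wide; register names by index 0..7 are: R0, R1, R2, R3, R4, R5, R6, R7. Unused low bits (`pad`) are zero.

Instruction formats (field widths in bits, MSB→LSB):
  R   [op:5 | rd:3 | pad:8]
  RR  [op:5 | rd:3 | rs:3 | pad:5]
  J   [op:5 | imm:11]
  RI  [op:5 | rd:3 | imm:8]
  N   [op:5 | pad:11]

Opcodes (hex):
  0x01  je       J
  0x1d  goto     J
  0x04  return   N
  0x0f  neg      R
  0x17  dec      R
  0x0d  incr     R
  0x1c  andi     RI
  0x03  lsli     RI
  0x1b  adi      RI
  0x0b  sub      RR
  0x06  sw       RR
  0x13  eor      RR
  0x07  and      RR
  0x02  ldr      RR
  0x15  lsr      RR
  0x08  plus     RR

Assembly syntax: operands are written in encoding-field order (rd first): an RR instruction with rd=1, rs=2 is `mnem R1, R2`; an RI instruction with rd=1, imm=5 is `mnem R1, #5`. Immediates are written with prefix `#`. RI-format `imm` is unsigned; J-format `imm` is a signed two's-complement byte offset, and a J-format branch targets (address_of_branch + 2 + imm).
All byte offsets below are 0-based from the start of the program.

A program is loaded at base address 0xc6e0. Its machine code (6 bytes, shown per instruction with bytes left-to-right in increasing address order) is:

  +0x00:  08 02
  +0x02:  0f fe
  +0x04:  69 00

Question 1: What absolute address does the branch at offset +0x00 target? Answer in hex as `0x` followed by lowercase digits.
0xc6e4

@+00  big-endian(08 02) = 0x0802
  top 5b → 0x1 → je [J]
  imm: (w>>0)&0x7ff=0x2 → #2
  target = base 0xc6e0 + off 0x00 + 2 + imm 2 = 0xc6e4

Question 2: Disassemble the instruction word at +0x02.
je #-2

+0x02: 0f fe ⇒ word 0x0ffe (big)
  opcode bits[15:11]=0x1: je/J
  imm: (w>>0)&0x7ff=0x7fe (s11→-2) → #-2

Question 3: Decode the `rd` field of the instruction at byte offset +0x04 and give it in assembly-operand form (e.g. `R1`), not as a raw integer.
[04] 69 00 → 0x6900
  op=0x6900>>11=0xd ⇒ incr (R)
  [10:8] rd=1 = R1

R1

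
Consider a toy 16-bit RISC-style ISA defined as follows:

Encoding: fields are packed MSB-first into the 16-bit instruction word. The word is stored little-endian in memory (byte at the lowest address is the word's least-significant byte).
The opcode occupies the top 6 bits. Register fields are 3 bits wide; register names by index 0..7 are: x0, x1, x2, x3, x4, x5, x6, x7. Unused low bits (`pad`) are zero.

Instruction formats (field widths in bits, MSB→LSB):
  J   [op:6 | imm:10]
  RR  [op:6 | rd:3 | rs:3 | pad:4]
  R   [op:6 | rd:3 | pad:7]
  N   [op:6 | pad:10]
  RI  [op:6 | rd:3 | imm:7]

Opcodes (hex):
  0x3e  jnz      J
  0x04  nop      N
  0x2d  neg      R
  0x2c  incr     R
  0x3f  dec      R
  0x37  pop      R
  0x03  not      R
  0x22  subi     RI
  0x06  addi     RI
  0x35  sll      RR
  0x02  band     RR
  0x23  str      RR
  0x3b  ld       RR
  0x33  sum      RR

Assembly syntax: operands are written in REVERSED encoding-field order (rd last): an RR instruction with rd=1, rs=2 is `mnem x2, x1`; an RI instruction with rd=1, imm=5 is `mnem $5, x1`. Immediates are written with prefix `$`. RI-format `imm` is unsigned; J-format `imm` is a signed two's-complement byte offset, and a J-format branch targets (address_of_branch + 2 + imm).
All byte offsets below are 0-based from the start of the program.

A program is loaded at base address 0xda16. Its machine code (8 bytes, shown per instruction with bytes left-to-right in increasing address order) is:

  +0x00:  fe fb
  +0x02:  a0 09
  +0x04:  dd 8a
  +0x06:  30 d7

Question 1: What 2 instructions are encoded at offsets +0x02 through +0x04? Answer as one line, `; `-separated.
off 0x02: read a0 09 as little → 0x09a0
  top 6b → 0x2 → band [RR]
  [9:7] rd=3 = x3
  [6:4] rs=2 = x2
off 0x04: read dd 8a as little → 0x8add
  top 6b → 0x22 → subi [RI]
  [9:7] rd=5 = x5
  [6:0] imm=93 = $93

band x2, x3; subi $93, x5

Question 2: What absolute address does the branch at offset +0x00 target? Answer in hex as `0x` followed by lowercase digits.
0xda16

+0x00: fe fb ⇒ word 0xfbfe (little)
  top 6b → 0x3e → jnz [J]
  [9:0] imm=1022 (s10→-2) = $-2
  target = base 0xda16 + off 0x00 + 2 + imm -2 = 0xda16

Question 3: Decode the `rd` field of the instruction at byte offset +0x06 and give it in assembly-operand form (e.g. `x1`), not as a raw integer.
+0x06: 30 d7 ⇒ word 0xd730 (little)
  opcode bits[15:10]=0x35: sll/RR
  rd: (w>>7)&0x7=0x6 → x6
  rs: (w>>4)&0x7=0x3 → x3

x6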